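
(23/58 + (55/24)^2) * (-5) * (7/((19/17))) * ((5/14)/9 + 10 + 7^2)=-59658287935/5712768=-10442.97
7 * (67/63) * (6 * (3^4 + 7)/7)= 11792/21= 561.52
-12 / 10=-6 / 5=-1.20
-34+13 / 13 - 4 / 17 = -565 / 17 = -33.24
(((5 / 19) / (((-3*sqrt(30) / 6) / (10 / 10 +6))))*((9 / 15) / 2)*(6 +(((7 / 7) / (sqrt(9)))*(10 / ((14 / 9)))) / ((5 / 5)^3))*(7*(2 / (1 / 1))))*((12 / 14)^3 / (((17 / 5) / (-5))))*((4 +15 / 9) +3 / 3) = 21600*sqrt(30) / 833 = 142.03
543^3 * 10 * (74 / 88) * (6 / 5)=1615584888.82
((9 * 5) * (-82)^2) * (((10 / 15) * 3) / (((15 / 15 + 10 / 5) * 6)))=33620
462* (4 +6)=4620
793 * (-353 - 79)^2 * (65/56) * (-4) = -4809767040/7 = -687109577.14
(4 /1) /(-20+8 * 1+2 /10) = -20 /59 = -0.34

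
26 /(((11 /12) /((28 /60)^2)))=6.18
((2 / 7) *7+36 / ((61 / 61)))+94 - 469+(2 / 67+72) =-17753 / 67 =-264.97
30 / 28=15 / 14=1.07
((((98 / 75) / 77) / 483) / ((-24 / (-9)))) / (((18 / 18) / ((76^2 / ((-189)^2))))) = 1444 / 677805975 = 0.00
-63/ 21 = -3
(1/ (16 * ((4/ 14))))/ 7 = 1/ 32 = 0.03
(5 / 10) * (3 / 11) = 3 / 22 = 0.14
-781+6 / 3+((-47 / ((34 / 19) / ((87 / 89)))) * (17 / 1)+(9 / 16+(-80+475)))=-1167543 / 1424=-819.90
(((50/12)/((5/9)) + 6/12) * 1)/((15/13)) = 6.93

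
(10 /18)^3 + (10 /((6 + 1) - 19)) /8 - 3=-34207 /11664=-2.93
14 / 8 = 1.75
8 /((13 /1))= 8 /13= 0.62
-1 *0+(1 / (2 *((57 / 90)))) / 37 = 15 / 703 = 0.02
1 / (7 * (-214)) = -1 / 1498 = -0.00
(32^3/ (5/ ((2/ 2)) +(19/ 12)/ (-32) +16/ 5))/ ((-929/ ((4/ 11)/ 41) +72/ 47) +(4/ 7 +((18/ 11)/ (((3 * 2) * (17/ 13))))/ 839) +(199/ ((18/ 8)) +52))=-116910395511275520/ 3041791090657795547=-0.04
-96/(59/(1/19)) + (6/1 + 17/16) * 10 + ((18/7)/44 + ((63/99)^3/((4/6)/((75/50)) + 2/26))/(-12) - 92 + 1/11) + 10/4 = -96088176489/5096846216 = -18.85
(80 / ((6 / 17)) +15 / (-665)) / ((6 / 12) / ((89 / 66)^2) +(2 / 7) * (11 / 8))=260474164 / 767505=339.38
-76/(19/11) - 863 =-907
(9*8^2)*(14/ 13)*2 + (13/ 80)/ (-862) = 1112186711/ 896480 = 1240.62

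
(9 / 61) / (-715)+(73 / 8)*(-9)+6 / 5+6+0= -74.93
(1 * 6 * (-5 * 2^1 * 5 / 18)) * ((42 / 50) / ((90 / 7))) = -1.09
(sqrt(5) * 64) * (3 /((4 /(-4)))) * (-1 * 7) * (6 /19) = 8064 * sqrt(5) /19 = 949.03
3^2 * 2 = 18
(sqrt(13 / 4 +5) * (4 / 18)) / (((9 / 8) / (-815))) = -6520 * sqrt(33) / 81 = -462.40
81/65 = 1.25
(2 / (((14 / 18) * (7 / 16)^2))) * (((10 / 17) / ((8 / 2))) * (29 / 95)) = 66816 / 110789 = 0.60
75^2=5625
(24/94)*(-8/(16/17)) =-102/47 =-2.17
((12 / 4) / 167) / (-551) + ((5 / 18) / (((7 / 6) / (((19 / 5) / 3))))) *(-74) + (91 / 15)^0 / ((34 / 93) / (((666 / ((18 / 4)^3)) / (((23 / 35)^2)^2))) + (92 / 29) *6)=-327180313003818338047 / 14694838145490559707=-22.26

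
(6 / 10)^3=27 / 125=0.22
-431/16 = -26.94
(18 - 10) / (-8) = -1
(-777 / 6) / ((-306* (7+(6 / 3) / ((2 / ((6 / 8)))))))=259 / 4743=0.05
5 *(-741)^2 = 2745405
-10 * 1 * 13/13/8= -1.25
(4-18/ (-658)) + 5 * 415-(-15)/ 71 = 48568935/ 23359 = 2079.24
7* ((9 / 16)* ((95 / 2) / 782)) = 5985 / 25024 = 0.24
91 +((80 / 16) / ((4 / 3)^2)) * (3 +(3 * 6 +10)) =2851 / 16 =178.19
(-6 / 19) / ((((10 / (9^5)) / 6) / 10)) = -2125764 / 19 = -111882.32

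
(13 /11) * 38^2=1706.55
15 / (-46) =-15 / 46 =-0.33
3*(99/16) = 18.56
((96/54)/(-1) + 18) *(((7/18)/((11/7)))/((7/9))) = 511/99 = 5.16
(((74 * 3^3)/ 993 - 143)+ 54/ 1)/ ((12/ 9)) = -86379/ 1324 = -65.24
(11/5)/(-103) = -11/515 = -0.02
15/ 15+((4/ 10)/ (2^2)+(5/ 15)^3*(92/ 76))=5873/ 5130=1.14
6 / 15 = 0.40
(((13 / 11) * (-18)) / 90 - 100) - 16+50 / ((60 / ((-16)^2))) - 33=10576 / 165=64.10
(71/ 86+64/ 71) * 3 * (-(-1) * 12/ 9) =21090/ 3053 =6.91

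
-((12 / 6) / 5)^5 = -32 / 3125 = -0.01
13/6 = 2.17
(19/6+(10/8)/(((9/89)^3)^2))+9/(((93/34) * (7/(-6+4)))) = 1168949.70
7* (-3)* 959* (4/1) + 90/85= -1369434/17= -80554.94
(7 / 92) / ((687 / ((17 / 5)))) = 119 / 316020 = 0.00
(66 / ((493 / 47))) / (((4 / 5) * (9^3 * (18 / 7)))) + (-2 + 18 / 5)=34592587 / 21563820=1.60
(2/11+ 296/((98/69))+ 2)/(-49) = -113508/26411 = -4.30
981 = 981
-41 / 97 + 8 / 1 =735 / 97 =7.58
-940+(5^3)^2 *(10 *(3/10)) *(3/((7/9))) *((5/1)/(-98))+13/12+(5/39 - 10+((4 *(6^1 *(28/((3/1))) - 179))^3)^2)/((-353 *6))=-379471653774347388343/56664972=-6696758868500.76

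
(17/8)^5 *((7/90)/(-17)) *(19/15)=-0.25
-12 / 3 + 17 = 13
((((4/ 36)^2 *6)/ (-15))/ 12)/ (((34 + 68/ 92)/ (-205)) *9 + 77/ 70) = 943/ 974187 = 0.00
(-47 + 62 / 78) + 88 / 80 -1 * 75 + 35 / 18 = -118.16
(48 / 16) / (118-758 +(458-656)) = -3 / 838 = -0.00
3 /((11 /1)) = 0.27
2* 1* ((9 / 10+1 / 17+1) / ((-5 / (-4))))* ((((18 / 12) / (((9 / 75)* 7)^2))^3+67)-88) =-10712063843 / 300004950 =-35.71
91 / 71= 1.28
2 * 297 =594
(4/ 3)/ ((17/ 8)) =0.63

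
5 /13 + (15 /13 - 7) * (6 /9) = -137 /39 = -3.51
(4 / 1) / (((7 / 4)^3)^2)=16384 / 117649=0.14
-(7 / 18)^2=-0.15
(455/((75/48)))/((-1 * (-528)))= 91/165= 0.55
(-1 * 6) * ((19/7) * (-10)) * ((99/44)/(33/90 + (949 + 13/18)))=115425/299278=0.39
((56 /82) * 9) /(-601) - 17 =-419149 /24641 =-17.01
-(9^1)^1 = -9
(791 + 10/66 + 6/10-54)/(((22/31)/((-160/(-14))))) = 30188792/2541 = 11880.67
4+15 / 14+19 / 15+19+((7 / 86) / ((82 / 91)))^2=132351143737 / 5221723920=25.35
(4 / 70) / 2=0.03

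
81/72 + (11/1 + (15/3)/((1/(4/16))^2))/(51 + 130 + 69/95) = 327947/276224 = 1.19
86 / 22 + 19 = 252 / 11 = 22.91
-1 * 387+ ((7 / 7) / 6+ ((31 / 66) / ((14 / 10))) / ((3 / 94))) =-521581 / 1386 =-376.32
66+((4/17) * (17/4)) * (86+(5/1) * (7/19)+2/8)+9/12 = 154.84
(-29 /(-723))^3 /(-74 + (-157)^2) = 24389 /9287705121525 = 0.00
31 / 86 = 0.36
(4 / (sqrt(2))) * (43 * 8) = 688 * sqrt(2) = 972.98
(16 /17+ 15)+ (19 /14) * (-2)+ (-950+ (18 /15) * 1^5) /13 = -462226 /7735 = -59.76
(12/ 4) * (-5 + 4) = -3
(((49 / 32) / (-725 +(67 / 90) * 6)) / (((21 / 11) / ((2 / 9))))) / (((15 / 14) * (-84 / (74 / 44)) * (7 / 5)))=0.00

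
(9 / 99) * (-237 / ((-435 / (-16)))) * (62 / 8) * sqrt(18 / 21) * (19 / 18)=-93062 * sqrt(42) / 100485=-6.00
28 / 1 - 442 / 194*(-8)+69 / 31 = 145697 / 3007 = 48.45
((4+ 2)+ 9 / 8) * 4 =57 / 2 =28.50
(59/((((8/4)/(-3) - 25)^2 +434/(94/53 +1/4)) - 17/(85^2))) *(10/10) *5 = 161357625/477643888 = 0.34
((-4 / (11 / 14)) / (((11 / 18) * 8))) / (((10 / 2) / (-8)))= 1008 / 605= 1.67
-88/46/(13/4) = -0.59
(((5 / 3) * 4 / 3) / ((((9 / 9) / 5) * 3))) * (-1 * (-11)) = 1100 / 27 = 40.74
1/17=0.06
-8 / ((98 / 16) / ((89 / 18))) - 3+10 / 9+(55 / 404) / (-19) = -3142179 / 376124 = -8.35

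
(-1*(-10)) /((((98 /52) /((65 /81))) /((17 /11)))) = 287300 /43659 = 6.58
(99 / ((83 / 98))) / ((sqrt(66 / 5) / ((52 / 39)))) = 196 * sqrt(330) / 83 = 42.90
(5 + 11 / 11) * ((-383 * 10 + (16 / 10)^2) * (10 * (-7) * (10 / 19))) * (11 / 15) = 58942576 / 95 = 620448.17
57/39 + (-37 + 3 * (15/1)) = 123/13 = 9.46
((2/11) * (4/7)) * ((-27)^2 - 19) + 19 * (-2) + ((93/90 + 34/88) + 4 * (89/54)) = 1820311/41580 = 43.78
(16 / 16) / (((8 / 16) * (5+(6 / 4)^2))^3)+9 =220013 / 24389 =9.02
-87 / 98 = -0.89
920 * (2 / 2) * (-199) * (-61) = 11167880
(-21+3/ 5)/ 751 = -0.03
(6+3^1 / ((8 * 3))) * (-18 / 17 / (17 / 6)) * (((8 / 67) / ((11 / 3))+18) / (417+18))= -0.09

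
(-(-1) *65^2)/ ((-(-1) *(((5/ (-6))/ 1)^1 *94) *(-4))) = 2535/ 188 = 13.48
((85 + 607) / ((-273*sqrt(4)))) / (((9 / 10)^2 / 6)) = -69200 / 7371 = -9.39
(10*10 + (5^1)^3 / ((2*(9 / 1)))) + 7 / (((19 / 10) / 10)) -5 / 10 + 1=24673 / 171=144.29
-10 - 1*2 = -12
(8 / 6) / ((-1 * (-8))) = 1 / 6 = 0.17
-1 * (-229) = 229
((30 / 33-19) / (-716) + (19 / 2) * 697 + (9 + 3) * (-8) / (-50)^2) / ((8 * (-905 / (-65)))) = 423725498313 / 7127780000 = 59.45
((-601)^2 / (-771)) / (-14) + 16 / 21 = 52775 / 1542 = 34.23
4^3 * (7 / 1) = 448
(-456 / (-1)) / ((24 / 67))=1273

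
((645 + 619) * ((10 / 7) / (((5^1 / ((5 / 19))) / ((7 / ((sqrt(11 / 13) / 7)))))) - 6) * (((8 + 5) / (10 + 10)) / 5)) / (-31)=24648 / 775 - 57512 * sqrt(143) / 32395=10.57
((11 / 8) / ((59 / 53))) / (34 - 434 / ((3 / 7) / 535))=-159 / 69737056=-0.00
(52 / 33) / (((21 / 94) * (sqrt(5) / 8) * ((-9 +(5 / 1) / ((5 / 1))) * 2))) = -2444 * sqrt(5) / 3465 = -1.58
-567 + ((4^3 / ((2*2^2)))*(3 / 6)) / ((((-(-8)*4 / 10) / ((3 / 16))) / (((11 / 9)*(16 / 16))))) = -108809 / 192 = -566.71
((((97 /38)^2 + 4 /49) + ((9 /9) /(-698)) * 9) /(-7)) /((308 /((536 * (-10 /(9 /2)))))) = 108942489770 /29947459311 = 3.64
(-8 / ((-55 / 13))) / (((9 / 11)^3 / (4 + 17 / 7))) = 22.19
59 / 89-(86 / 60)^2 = -111461 / 80100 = -1.39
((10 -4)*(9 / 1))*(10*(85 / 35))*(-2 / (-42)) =3060 / 49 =62.45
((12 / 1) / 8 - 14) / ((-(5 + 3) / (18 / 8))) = 225 / 64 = 3.52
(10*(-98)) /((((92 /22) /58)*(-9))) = 312620 /207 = 1510.24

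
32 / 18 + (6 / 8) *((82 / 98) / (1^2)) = 2.41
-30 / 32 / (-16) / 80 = 3 / 4096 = 0.00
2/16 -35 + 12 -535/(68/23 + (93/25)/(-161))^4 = -4679719562793491183/155470587590016008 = -30.10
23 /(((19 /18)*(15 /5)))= 138 /19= 7.26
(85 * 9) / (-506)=-765 / 506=-1.51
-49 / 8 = -6.12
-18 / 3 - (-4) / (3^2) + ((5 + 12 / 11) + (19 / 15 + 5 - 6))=397 / 495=0.80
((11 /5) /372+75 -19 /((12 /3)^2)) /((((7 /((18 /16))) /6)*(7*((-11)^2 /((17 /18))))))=9336553 /117631360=0.08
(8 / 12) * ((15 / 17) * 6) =60 / 17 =3.53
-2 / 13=-0.15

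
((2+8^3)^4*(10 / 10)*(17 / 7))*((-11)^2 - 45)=90180988129472 / 7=12882998304210.29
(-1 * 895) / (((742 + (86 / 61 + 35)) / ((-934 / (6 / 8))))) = 203966920 / 142449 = 1431.86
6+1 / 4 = 25 / 4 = 6.25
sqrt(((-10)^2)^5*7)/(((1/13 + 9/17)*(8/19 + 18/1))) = 4199000*sqrt(7)/469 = 23687.65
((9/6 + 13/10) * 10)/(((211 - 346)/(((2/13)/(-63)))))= 8/15795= 0.00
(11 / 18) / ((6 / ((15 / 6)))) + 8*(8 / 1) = 13879 / 216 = 64.25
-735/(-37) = 735/37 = 19.86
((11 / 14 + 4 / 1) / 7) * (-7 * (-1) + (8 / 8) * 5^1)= 402 / 49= 8.20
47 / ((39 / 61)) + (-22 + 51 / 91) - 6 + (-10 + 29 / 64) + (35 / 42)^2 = 1950967 / 52416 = 37.22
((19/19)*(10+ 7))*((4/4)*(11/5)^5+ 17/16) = 44708997/50000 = 894.18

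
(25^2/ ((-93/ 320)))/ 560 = -2500/ 651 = -3.84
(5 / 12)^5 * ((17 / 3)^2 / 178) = 903125 / 398628864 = 0.00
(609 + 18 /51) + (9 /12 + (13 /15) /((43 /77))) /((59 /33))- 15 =513787553 /862580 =595.64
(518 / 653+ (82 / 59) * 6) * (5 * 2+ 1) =3870218 / 38527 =100.45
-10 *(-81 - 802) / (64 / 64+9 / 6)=3532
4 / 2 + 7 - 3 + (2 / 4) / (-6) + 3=8.92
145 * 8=1160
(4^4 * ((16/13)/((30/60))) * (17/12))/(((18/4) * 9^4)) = 69632/2302911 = 0.03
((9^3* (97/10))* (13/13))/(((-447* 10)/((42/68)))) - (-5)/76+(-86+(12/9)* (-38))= -3972728737/28876200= -137.58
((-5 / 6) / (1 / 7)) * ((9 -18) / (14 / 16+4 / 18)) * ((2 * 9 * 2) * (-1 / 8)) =-215.32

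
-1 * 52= -52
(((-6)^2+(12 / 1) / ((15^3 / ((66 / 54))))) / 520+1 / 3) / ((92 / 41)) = 0.18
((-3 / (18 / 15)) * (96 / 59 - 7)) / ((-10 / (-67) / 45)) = 955755 / 236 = 4049.81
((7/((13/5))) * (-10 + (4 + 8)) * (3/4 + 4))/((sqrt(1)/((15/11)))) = 9975/286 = 34.88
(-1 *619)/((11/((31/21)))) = -83.07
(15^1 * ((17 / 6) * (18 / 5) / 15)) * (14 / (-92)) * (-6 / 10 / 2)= 1071 / 2300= 0.47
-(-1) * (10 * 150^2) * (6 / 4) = 337500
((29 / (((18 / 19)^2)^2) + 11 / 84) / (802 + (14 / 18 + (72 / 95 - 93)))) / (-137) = -2522382145 / 6795448406208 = -0.00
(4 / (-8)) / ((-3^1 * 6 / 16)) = 4 / 9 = 0.44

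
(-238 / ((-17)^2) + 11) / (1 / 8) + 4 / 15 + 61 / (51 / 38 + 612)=3176662 / 38845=81.78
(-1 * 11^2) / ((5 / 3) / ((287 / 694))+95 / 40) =-833448 / 44119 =-18.89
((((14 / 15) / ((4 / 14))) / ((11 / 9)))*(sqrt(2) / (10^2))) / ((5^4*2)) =147*sqrt(2) / 6875000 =0.00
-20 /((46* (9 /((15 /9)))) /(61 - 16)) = -250 /69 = -3.62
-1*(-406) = 406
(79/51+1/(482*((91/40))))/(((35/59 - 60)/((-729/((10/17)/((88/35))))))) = 1093583865132/13451927125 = 81.30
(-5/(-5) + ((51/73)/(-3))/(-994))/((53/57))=4137003/3845786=1.08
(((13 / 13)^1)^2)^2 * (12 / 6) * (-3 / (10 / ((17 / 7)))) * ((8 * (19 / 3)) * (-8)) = 20672 / 35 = 590.63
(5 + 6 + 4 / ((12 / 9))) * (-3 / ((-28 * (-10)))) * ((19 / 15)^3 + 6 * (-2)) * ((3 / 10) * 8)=33641 / 9375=3.59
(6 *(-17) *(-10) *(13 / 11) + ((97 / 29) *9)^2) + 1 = 19544330 / 9251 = 2112.67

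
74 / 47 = 1.57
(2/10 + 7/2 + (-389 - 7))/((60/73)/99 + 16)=-24.51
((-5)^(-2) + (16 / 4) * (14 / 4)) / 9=39 / 25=1.56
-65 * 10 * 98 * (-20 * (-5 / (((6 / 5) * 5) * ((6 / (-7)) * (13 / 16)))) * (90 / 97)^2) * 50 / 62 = 308700000000 / 291679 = 1058355.25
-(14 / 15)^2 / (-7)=28 / 225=0.12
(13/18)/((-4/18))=-3.25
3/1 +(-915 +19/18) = -910.94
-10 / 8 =-5 / 4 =-1.25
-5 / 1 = -5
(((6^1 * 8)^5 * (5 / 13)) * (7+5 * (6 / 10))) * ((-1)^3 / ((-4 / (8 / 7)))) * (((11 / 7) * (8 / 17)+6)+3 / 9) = 1980422997.51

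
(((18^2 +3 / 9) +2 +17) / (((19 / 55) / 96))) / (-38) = -906400 / 361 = -2510.80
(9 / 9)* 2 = 2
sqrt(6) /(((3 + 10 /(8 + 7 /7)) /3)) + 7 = 27*sqrt(6) /37 + 7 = 8.79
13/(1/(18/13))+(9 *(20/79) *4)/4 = 1602/79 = 20.28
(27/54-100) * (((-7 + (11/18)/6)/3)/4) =148255/2592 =57.20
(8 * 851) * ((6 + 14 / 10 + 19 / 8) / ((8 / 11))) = 3660151 / 40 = 91503.78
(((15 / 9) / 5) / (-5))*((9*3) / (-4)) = 9 / 20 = 0.45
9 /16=0.56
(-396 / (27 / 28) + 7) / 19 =-1211 / 57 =-21.25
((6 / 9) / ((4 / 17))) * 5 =85 / 6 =14.17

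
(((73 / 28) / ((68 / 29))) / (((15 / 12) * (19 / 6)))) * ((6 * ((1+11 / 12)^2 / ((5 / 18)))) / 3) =3359679 / 452200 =7.43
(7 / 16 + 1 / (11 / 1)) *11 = 93 / 16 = 5.81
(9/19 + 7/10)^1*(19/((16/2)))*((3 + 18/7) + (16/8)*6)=27429/560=48.98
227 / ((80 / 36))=2043 / 20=102.15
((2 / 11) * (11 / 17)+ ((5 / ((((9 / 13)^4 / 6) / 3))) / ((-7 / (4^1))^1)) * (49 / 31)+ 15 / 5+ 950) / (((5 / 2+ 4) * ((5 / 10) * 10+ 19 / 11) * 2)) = 2532433607 / 369584046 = 6.85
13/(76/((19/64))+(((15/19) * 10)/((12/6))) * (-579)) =-247/38561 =-0.01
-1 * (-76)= 76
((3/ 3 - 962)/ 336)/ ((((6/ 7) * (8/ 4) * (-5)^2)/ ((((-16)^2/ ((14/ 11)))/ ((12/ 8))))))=-42284/ 4725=-8.95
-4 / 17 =-0.24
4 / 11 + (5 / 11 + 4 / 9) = 125 / 99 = 1.26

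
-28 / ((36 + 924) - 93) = -28 / 867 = -0.03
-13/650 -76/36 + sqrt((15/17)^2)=-9553/7650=-1.25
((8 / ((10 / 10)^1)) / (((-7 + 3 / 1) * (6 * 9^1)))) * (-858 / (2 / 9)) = 143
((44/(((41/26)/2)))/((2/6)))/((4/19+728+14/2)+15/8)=1043328/4593517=0.23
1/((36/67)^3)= 300763/46656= 6.45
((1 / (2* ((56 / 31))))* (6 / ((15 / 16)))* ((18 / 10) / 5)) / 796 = 279 / 348250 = 0.00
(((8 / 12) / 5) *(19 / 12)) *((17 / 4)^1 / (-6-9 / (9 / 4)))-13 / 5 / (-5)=1549 / 3600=0.43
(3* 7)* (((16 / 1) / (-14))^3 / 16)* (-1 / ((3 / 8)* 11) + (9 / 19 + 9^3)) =-14631296 / 10241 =-1428.70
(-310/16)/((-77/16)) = 310/77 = 4.03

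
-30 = -30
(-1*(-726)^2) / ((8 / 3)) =-395307 / 2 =-197653.50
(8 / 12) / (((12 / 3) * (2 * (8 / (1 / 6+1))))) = 7 / 576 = 0.01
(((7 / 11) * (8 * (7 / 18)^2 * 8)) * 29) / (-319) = -5488 / 9801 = -0.56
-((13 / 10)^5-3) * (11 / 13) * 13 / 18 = -784223 / 1800000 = -0.44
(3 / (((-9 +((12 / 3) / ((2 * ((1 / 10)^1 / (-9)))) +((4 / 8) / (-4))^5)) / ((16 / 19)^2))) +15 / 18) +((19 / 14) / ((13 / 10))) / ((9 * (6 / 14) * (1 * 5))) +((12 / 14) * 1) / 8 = 21606913759303 / 21972737073924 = 0.98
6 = 6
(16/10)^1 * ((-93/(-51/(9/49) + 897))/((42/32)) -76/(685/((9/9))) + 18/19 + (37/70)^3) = 721351706511/518398838125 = 1.39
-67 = -67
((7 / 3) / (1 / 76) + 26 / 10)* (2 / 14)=25.70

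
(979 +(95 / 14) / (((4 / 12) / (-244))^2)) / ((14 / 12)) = 152750958 / 49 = 3117366.49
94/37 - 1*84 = -3014/37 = -81.46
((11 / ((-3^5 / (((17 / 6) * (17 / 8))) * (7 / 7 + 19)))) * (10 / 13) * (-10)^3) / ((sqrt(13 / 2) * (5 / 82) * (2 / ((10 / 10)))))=3258475 * sqrt(26) / 492804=33.72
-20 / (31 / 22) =-440 / 31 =-14.19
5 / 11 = 0.45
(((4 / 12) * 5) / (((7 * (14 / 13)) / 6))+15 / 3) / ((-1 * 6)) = -155 / 147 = -1.05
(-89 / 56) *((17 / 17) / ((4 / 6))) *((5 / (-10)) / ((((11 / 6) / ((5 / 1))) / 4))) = 4005 / 308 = 13.00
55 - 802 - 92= -839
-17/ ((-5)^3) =17/ 125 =0.14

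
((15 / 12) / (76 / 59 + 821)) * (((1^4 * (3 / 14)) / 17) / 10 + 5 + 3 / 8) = 1509869 / 184745120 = 0.01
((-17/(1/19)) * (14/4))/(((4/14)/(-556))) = 2199953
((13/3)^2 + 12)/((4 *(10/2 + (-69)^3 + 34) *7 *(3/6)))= -277/41387220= -0.00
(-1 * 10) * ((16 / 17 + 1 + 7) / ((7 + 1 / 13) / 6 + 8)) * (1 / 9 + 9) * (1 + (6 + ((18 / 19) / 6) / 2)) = -5735080 / 9129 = -628.23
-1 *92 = -92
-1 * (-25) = 25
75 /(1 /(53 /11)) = 3975 /11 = 361.36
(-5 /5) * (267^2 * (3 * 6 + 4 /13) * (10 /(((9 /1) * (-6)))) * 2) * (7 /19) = 178088.88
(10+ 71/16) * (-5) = -1155/16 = -72.19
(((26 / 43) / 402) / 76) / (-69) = -13 / 45323892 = -0.00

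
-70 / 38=-35 / 19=-1.84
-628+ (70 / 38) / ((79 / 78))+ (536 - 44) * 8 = 4968038 / 1501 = 3309.82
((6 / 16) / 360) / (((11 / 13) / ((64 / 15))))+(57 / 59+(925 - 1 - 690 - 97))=20147267 / 146025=137.97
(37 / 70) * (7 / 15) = 37 / 150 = 0.25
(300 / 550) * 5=30 / 11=2.73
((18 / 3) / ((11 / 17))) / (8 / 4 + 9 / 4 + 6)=408 / 451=0.90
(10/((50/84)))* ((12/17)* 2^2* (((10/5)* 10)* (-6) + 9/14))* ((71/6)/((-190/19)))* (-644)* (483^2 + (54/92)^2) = -9839083507037064/9775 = -1006555857497.40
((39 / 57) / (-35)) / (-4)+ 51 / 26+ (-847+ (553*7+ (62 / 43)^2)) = 193608437751 / 63938420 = 3028.05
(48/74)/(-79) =-24/2923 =-0.01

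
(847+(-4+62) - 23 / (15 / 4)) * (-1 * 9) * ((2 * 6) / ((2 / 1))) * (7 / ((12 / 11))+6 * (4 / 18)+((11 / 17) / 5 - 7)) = -36282753 / 850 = -42685.59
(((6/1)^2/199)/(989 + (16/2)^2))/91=0.00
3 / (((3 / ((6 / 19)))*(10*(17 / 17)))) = 3 / 95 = 0.03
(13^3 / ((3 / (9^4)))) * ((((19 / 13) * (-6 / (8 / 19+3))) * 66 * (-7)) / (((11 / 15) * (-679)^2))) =1108467828 / 65863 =16829.90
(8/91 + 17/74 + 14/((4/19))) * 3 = 200.45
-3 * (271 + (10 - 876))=1785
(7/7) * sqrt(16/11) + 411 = 4 * sqrt(11)/11 + 411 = 412.21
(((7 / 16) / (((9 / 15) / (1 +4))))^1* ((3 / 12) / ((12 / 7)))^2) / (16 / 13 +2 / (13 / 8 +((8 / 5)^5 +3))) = 14037266425 / 246778822656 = 0.06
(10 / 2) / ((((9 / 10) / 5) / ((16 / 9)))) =4000 / 81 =49.38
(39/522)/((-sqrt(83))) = -13* sqrt(83)/14442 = -0.01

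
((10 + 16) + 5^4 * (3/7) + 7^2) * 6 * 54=777600/7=111085.71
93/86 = 1.08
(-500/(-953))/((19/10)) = 5000/18107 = 0.28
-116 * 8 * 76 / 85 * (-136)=564224 / 5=112844.80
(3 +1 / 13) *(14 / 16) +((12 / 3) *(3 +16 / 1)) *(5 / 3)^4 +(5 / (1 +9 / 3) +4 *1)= 2503453 / 4212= 594.36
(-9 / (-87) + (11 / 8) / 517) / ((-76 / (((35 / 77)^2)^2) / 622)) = -224891875 / 6066527632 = -0.04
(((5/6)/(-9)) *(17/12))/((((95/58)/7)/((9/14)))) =-493/1368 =-0.36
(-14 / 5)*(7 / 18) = -49 / 45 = -1.09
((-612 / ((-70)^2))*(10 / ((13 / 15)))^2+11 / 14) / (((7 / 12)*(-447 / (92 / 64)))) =6034901 / 69096664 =0.09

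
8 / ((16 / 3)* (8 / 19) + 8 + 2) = 228 / 349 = 0.65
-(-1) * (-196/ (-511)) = 28/ 73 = 0.38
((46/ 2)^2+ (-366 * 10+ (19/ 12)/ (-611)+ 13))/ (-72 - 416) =22861195/ 3578016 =6.39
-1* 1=-1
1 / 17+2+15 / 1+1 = 307 / 17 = 18.06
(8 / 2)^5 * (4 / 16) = 256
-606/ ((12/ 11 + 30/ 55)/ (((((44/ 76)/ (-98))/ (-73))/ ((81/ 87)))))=-354409/ 11010006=-0.03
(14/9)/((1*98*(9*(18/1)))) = 1/10206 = 0.00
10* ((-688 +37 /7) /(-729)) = 9.37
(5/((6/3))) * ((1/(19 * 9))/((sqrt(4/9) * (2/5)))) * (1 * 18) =0.99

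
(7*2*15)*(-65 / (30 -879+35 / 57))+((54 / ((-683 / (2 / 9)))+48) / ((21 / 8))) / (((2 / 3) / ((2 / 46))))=17.28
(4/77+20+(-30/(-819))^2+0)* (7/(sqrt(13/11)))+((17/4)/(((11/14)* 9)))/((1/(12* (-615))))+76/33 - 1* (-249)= -138077/33+16440068* sqrt(143)/1522521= -4055.03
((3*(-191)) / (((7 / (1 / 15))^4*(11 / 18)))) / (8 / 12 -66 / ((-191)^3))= -1330863361 / 115019409793750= -0.00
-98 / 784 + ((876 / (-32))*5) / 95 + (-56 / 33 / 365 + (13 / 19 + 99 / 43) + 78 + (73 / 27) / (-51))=1433903984153 / 18067644540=79.36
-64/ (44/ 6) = -96/ 11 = -8.73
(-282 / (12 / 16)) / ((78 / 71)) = -13348 / 39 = -342.26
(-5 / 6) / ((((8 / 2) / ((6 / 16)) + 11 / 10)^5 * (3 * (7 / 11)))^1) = -74250000 / 38368212518951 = -0.00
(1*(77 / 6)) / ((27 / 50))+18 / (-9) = 1763 / 81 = 21.77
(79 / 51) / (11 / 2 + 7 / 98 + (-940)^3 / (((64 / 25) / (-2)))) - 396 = -91735408012091 / 231655070739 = -396.00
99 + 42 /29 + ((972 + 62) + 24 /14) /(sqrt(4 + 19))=2913 /29 + 7250 * sqrt(23) /161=316.41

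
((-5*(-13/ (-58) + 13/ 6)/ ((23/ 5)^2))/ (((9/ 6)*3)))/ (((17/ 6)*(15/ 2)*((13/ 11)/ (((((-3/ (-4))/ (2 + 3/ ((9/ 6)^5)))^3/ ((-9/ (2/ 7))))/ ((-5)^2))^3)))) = 1651040988266990331/ 5570988518240221855743713853440000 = 0.00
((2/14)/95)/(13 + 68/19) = 1/11025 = 0.00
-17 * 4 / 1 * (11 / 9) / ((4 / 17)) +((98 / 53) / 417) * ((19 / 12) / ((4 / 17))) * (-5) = -62478893 / 176808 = -353.37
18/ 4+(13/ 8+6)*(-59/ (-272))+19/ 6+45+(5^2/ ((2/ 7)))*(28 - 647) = -54108.18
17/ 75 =0.23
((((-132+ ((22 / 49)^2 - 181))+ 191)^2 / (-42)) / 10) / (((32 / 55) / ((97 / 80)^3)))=-214642395590851283 / 1983460491264000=-108.22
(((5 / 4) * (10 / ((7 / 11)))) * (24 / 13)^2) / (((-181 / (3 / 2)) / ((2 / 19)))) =-0.06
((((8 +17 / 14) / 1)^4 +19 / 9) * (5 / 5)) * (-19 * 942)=-7436725889839 / 57624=-129056051.12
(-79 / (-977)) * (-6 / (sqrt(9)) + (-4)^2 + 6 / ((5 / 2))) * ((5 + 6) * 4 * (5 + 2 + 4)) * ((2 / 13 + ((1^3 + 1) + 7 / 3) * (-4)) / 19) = -420137168 / 723957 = -580.33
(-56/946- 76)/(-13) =35976/6149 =5.85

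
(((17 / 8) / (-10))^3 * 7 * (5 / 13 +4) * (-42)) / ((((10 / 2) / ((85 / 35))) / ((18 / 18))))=99974637 / 16640000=6.01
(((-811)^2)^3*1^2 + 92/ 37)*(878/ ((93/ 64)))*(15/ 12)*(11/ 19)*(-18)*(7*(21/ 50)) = -717418584130108489559374752/ 108965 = -6583935980636979668328.13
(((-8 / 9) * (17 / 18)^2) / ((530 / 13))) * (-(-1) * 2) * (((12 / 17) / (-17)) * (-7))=-728 / 64395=-0.01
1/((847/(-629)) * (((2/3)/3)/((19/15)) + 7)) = -35853/346423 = -0.10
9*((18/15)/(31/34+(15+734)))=0.01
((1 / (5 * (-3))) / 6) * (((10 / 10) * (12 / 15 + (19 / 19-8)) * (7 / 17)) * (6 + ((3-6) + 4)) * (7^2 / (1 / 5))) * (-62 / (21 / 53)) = -17470019 / 2295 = -7612.21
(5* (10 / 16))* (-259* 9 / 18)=-6475 / 16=-404.69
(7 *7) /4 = 12.25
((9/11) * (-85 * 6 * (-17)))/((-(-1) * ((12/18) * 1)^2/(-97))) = -34060095/22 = -1548186.14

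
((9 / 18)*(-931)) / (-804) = 0.58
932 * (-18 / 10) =-8388 / 5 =-1677.60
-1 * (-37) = 37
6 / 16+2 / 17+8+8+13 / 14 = 17.42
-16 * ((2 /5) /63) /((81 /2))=-0.00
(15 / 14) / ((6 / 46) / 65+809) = 22425 / 16932412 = 0.00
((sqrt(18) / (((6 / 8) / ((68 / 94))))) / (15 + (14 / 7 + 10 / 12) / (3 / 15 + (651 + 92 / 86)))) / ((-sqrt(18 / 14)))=-38144736 * sqrt(14) / 593378525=-0.24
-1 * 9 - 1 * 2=-11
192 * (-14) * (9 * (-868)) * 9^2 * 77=130968617472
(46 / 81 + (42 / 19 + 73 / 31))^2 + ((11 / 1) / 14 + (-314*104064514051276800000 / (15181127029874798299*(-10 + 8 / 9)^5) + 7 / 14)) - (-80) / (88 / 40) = 54678734813990864203317905998851335608 / 853900855155602931073033129250371383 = 64.03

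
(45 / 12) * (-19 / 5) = -57 / 4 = -14.25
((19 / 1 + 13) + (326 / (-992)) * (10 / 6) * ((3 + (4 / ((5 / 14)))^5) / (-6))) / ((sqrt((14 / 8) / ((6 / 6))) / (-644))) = -2068835455099 * sqrt(7) / 697500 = -7847489.77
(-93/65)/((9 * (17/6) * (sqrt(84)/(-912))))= 9424 * sqrt(21)/7735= 5.58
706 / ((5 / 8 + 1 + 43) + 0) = 5648 / 357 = 15.82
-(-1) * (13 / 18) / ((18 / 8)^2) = 104 / 729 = 0.14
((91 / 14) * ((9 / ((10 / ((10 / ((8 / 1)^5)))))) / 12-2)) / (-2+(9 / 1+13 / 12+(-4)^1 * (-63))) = -10223499 / 204537856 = -0.05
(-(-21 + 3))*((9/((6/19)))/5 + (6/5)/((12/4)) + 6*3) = 2169/5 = 433.80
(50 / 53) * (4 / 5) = 40 / 53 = 0.75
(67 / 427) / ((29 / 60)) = 4020 / 12383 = 0.32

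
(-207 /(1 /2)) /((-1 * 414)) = 1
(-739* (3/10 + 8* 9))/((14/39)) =-20837583/140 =-148839.88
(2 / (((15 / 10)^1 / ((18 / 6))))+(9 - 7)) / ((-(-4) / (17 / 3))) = 17 / 2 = 8.50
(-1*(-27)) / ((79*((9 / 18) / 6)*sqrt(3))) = 108*sqrt(3) / 79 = 2.37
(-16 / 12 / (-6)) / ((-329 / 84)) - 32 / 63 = -1672 / 2961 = -0.56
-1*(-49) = 49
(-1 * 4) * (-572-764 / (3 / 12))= 14512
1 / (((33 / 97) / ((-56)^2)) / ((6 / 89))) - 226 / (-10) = 3152547 / 4895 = 644.03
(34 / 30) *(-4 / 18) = -34 / 135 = -0.25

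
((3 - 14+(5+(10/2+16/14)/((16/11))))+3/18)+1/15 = -2593/1680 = -1.54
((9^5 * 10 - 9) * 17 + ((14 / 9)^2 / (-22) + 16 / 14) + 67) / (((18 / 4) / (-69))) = -2879992576420 / 18711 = -153919757.17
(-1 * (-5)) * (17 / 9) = 85 / 9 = 9.44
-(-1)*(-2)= -2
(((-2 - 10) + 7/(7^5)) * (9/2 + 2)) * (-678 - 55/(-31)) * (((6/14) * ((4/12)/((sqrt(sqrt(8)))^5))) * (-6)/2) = -23554634727 * 2^(1/4)/16672544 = -1680.09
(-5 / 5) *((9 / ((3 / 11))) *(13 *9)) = -3861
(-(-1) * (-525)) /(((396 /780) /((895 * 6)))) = -61083750 /11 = -5553068.18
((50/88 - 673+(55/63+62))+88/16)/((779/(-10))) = 440645/56826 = 7.75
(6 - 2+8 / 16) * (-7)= -63 / 2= -31.50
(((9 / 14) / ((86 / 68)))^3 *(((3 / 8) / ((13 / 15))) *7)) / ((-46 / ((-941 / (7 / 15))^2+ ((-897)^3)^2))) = -2056873338671349759640362945 / 456623966344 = -4504523394030075.31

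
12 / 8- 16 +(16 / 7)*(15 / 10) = -11.07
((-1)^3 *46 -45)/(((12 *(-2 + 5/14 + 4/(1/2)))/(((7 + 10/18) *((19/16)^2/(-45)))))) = 3909269/13841280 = 0.28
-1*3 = -3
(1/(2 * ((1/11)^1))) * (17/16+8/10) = 1639/160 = 10.24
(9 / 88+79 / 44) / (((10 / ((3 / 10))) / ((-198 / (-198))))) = 501 / 8800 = 0.06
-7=-7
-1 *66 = -66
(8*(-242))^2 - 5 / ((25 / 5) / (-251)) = 3748347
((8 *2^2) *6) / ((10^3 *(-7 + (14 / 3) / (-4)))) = -144 / 6125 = -0.02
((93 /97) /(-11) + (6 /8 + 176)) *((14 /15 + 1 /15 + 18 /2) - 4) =2261991 /2134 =1059.98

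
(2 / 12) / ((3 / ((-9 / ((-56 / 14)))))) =1 / 8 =0.12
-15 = -15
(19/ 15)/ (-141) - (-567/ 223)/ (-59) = -1449188/ 27827055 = -0.05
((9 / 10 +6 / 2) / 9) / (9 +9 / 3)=13 / 360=0.04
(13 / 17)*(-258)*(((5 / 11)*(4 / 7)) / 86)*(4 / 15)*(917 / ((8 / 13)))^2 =-263919019 / 748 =-352832.91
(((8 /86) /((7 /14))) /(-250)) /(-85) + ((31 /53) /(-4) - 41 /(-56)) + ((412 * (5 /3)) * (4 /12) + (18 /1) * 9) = 4777576247473 /12204045000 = 391.47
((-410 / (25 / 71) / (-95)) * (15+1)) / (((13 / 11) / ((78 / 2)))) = 3074016 / 475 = 6471.61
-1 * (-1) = 1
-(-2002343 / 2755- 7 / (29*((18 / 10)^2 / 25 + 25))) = 31449214783 / 43270030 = 726.81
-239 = -239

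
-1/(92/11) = -11/92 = -0.12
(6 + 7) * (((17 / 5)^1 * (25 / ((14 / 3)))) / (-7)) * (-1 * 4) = 6630 / 49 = 135.31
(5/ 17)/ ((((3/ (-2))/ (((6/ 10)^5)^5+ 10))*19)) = -5960466172116281386/ 57756900787353515625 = -0.10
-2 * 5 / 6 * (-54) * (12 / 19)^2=12960 / 361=35.90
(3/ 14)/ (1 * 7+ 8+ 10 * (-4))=-3/ 350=-0.01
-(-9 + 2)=7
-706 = -706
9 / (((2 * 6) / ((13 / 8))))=39 / 32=1.22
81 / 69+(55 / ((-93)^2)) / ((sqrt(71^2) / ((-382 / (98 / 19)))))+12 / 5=12343983556 / 3460335165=3.57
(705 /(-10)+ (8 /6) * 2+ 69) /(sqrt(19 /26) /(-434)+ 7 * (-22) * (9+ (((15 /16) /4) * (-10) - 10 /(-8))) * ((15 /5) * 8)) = -0.00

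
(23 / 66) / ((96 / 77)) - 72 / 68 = -7631 / 9792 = -0.78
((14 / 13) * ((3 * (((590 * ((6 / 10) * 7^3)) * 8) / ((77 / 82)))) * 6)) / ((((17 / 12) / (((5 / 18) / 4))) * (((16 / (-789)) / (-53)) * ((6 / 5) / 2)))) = 10408882736700 / 2431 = 4281728809.83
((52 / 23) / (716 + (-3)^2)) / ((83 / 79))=4108 / 1384025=0.00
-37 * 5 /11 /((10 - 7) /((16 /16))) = -185 /33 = -5.61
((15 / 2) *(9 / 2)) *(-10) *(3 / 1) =-2025 / 2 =-1012.50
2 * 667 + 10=1344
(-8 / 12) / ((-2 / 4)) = 4 / 3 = 1.33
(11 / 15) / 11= 1 / 15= 0.07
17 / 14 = 1.21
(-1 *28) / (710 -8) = -14 / 351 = -0.04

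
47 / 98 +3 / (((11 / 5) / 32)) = 47557 / 1078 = 44.12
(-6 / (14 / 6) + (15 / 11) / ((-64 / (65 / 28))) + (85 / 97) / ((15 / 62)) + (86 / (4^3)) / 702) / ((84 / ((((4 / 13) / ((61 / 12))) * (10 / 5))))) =673158923 / 465683426208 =0.00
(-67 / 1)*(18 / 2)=-603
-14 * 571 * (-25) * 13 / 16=1299025 / 8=162378.12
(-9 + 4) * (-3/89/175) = 3/3115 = 0.00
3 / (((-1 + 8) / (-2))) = -6 / 7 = -0.86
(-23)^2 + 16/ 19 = 10067/ 19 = 529.84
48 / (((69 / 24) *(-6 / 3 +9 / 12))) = -1536 / 115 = -13.36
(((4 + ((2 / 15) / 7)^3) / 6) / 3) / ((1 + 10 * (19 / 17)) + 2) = 39359318 / 2510888625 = 0.02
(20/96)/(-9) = -5/216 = -0.02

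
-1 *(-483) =483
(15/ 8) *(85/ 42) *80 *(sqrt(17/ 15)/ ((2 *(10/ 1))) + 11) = 85 *sqrt(255)/ 84 + 23375/ 7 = 3355.44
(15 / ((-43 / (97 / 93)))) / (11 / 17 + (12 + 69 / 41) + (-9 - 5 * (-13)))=-67609 / 13068732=-0.01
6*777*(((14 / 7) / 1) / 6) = 1554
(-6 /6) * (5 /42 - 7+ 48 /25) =5209 /1050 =4.96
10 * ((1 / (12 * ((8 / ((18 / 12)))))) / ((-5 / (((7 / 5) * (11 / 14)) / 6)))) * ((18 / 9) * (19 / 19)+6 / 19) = -121 / 9120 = -0.01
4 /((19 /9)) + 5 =131 /19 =6.89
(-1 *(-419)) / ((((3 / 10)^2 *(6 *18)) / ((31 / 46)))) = 324725 / 11178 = 29.05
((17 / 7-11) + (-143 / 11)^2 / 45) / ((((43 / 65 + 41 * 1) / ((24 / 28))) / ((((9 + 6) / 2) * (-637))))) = 473.36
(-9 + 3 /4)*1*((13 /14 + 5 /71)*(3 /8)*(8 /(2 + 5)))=-98307 /27832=-3.53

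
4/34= 2/17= 0.12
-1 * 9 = -9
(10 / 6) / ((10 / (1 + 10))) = 11 / 6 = 1.83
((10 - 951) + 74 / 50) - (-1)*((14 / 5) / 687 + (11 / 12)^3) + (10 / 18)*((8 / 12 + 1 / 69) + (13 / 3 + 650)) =-43599286901 / 75844800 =-574.85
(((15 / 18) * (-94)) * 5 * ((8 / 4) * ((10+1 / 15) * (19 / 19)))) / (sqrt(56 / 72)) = -70970 * sqrt(7) / 21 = -8941.38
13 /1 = 13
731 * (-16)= -11696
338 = 338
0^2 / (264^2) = 0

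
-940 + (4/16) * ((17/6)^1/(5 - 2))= -67663/72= -939.76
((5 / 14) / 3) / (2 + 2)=5 / 168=0.03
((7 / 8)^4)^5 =79792266297612001 / 1152921504606846976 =0.07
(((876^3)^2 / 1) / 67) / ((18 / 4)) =100418128522518528 / 67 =1498778037649530.27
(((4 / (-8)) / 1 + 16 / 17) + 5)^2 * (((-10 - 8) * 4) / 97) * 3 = -65.93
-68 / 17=-4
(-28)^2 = 784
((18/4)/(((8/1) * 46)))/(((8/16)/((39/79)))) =351/29072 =0.01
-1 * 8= -8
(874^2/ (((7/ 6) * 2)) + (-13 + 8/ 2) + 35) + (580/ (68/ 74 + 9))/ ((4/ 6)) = 841319600/ 2569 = 327489.14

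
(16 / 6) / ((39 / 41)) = 2.80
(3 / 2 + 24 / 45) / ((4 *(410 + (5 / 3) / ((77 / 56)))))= 671 / 542800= 0.00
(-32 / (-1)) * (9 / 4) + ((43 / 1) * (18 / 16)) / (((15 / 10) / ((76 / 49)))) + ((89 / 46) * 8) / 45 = 6205709 / 50715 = 122.36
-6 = -6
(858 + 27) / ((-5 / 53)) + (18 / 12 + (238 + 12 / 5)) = -91391 / 10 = -9139.10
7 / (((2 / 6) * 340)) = 21 / 340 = 0.06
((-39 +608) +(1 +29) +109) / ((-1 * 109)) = -708 / 109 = -6.50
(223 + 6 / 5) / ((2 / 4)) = 2242 / 5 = 448.40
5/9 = 0.56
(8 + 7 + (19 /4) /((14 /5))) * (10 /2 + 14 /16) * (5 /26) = 219725 /11648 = 18.86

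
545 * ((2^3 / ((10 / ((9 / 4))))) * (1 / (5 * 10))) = 981 / 50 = 19.62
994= 994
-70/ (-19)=3.68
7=7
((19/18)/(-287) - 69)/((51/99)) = -230659/1722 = -133.95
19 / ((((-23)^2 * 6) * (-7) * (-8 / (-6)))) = -19 / 29624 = -0.00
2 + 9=11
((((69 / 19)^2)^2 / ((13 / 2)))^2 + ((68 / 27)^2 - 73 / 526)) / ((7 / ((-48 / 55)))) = -6359203568547140740472 / 70621715639647657485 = -90.05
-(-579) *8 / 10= 2316 / 5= 463.20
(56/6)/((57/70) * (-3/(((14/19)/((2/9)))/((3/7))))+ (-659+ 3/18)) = -0.01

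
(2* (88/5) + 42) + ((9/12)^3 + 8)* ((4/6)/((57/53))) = 2255027/27360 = 82.42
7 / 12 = 0.58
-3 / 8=-0.38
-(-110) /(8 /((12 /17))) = 165 /17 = 9.71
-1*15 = -15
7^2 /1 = 49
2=2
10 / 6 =5 / 3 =1.67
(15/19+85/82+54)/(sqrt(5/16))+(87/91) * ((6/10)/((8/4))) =261/910+173954 * sqrt(5)/3895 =100.15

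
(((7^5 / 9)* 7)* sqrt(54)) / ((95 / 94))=11059006* sqrt(6) / 285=95048.85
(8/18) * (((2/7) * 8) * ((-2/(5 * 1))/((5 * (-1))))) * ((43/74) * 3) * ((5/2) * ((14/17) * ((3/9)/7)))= 2752/198135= 0.01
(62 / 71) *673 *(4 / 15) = 166904 / 1065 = 156.72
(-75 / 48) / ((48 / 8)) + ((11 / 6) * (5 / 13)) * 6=4955 / 1248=3.97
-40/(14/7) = -20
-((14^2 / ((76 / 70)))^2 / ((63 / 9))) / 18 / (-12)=420175 / 19494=21.55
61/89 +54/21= 2029/623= 3.26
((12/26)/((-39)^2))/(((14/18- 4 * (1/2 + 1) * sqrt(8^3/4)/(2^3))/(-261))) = 10962/12705251 + 84564 * sqrt(2)/12705251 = 0.01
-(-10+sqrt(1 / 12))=10 - sqrt(3) / 6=9.71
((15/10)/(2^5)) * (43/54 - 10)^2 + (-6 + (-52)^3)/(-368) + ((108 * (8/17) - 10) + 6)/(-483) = 385.98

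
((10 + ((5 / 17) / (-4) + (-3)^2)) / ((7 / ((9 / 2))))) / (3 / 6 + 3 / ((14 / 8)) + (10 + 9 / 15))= 1485 / 1564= 0.95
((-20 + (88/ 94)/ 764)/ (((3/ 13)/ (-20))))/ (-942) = -7779590/ 4228167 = -1.84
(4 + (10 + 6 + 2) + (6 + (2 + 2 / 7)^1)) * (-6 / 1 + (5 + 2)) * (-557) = -16869.14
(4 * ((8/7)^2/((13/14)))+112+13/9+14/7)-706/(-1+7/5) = -1346378/819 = -1643.93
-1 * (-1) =1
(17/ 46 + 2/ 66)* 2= 607/ 759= 0.80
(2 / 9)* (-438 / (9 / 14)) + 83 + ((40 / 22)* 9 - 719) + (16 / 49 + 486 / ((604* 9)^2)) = -2045933321525 / 2654583624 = -770.72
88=88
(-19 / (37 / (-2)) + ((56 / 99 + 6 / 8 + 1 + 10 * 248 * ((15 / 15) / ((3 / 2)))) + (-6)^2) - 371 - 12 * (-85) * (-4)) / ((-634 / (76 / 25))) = 13.23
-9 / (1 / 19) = -171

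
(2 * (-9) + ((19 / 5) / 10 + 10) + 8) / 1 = 19 / 50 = 0.38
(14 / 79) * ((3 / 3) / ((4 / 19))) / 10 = 133 / 1580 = 0.08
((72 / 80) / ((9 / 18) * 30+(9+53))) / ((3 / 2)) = 3 / 385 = 0.01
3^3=27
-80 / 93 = -0.86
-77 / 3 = -25.67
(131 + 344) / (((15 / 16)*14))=760 / 21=36.19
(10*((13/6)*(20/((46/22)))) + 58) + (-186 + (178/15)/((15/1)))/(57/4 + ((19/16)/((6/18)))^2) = 9221802314/35691975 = 258.37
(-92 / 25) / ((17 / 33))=-3036 / 425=-7.14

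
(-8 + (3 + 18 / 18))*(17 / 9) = -68 / 9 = -7.56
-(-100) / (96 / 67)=1675 / 24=69.79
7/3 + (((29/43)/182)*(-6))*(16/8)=26869/11739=2.29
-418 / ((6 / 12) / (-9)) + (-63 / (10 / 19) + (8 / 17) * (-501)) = 7168.54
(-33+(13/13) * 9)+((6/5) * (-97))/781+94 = 272768/3905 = 69.85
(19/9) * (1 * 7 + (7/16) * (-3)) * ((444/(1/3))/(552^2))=63973/1218816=0.05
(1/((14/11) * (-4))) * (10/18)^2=-275/4536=-0.06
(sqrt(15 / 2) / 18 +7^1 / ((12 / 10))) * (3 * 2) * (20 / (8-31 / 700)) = 7000 * sqrt(30) / 16707 +490000 / 5569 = 90.28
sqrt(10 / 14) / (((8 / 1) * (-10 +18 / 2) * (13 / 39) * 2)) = -0.16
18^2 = 324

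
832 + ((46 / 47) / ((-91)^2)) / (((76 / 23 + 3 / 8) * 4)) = 219226293764 / 263493139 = 832.00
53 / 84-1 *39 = -3223 / 84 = -38.37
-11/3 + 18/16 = -2.54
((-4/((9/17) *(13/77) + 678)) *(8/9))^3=-73496875139072/509808765436104693411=-0.00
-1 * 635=-635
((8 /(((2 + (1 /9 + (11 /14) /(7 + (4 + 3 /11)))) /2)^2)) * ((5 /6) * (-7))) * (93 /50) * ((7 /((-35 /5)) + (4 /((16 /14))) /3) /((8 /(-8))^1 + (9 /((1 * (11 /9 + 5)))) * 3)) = -3955222849536 /1085506322615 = -3.64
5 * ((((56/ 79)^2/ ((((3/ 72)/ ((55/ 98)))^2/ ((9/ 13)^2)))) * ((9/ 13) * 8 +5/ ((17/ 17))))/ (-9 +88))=1546833024000/ 53077127467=29.14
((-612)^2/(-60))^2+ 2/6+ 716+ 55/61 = 178279858102/4575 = 38968274.99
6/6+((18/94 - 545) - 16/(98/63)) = -182297/329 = -554.09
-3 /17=-0.18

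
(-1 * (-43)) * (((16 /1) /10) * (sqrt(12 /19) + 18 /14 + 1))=211.93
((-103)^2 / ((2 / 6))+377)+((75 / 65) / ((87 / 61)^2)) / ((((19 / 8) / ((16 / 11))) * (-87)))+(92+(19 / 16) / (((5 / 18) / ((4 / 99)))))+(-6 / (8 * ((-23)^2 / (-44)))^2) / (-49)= 32296.17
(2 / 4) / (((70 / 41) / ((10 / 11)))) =41 / 154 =0.27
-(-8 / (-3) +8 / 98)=-404 / 147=-2.75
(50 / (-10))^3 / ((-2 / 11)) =687.50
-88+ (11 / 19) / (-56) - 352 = -468171 / 1064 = -440.01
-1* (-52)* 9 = 468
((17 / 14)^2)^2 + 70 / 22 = 2263291 / 422576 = 5.36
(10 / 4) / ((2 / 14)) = 35 / 2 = 17.50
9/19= 0.47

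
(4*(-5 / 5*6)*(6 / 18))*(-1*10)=80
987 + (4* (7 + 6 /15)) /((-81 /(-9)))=44563 /45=990.29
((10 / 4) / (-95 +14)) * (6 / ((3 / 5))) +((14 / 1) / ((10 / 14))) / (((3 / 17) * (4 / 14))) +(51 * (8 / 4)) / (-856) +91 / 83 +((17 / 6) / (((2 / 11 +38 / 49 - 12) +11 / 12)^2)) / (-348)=139386004395759734119 / 357949014546366900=389.40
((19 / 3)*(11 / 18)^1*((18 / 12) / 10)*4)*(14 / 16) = 1463 / 720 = 2.03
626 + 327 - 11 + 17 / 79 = 74435 / 79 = 942.22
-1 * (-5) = 5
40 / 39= 1.03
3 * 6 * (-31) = -558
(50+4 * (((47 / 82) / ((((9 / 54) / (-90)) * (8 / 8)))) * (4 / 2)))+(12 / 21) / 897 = -624571966 / 257439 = -2426.10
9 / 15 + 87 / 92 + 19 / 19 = 1171 / 460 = 2.55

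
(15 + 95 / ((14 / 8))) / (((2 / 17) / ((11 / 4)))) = 90695 / 56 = 1619.55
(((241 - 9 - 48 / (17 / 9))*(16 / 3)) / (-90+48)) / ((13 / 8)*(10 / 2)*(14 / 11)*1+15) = -1.04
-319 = -319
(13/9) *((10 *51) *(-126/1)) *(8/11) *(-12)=8910720/11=810065.45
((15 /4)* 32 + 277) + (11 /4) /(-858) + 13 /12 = 124201 /312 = 398.08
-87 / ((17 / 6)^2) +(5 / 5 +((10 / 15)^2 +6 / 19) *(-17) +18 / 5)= -4734673 / 247095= -19.16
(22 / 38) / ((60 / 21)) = 77 / 380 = 0.20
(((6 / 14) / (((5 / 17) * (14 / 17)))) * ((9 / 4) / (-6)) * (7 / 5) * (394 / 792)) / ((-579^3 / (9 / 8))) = 56933 / 21256603737600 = 0.00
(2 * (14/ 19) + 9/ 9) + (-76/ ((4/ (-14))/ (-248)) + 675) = -1240520/ 19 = -65290.53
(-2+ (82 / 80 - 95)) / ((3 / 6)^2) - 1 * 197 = -580.90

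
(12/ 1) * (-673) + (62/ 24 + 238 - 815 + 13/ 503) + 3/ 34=-887624849/ 102612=-8650.30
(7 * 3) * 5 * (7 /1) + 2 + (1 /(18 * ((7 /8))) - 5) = 46120 /63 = 732.06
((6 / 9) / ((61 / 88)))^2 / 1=30976 / 33489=0.92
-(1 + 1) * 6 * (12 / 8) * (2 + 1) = -54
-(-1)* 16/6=8/3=2.67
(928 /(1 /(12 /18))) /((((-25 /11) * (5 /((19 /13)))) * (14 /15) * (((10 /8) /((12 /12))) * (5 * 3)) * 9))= -775808 /1535625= -0.51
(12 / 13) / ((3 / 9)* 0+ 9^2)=4 / 351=0.01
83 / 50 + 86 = 4383 / 50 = 87.66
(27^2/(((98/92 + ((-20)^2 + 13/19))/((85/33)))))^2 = 36210185900100/1657586725729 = 21.85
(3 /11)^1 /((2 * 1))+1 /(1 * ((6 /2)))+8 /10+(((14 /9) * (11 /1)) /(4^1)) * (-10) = -41093 /990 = -41.51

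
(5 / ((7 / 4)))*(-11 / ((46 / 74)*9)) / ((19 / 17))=-138380 / 27531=-5.03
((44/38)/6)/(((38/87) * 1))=319/722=0.44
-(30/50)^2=-9/25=-0.36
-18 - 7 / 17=-18.41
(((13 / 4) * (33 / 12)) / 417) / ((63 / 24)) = 143 / 17514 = 0.01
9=9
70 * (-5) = -350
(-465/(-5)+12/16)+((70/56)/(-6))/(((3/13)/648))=-1965/4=-491.25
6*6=36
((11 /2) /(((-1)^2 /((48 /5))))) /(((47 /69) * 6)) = 3036 /235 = 12.92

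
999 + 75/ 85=16998/ 17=999.88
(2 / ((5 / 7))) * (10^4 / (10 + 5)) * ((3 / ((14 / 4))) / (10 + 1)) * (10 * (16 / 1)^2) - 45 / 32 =131071505 / 352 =372362.23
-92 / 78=-46 / 39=-1.18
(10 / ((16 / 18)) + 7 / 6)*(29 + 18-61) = -1043 / 6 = -173.83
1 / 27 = 0.04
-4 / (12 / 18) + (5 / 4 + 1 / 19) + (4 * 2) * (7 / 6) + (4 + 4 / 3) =9.97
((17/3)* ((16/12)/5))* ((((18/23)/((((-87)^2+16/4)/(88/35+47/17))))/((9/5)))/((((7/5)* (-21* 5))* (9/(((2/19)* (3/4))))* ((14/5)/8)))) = -5584/71512846209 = -0.00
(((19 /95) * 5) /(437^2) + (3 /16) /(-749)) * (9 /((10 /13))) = -65627991 /22885724960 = -0.00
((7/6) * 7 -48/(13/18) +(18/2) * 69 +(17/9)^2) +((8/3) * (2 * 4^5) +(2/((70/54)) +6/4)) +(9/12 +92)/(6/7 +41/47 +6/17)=10431103408841/1717000740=6075.19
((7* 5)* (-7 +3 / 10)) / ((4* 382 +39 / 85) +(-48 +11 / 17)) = -39865 / 251788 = -0.16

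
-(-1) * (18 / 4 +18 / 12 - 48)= -42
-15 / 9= -5 / 3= -1.67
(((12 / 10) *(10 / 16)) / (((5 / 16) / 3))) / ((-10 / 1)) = -18 / 25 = -0.72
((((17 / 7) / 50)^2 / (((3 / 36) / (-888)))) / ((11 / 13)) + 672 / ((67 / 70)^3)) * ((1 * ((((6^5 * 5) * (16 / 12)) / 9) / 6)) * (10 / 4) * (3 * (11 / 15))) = 7165258464151296 / 1842173375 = 3889567.92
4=4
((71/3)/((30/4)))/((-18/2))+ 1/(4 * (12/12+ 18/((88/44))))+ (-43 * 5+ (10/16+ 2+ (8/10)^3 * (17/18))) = -8594791/40500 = -212.22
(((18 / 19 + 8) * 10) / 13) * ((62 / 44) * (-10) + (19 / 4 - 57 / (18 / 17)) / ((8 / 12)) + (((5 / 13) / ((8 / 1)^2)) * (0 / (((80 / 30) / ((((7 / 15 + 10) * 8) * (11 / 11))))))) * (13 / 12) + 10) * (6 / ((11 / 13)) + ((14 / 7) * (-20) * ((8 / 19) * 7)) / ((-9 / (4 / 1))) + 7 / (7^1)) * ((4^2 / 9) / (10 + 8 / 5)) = -6614143938500 / 1333886697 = -4958.55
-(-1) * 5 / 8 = 5 / 8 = 0.62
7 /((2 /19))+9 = 151 /2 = 75.50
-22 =-22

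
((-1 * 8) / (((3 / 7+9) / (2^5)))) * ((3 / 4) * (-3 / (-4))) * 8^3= -86016 / 11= -7819.64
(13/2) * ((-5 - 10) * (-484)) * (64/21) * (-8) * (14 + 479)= -3970503680/7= -567214811.43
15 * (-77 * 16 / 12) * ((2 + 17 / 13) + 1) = -86240 / 13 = -6633.85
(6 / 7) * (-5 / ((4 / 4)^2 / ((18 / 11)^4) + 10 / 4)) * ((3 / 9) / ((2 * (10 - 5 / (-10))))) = -349920 / 13576969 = -0.03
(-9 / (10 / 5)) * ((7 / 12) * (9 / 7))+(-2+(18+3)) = 125 / 8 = 15.62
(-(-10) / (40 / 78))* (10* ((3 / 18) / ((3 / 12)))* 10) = 1300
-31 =-31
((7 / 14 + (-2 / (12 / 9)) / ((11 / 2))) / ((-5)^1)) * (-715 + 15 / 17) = 6070 / 187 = 32.46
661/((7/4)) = 2644/7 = 377.71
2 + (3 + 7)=12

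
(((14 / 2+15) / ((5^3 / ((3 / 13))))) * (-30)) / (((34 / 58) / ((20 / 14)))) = -22968 / 7735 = -2.97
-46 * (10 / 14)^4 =-28750 / 2401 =-11.97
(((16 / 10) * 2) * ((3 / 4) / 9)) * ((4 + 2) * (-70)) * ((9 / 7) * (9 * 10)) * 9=-116640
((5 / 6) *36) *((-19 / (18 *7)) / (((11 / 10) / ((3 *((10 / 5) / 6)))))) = -950 / 231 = -4.11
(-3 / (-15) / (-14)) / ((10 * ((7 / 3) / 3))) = -9 / 4900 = -0.00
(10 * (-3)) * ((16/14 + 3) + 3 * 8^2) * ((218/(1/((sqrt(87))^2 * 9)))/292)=-1757721465/511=-3439768.03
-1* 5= -5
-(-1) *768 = 768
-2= -2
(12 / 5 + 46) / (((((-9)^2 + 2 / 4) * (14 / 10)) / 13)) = 6292 / 1141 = 5.51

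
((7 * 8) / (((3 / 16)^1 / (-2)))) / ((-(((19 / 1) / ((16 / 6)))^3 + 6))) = 1.62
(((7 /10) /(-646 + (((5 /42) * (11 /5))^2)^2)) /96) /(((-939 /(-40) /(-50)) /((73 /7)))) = 6309828 /25166965007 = 0.00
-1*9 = -9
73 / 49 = 1.49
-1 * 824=-824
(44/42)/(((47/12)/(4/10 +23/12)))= 3058/4935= 0.62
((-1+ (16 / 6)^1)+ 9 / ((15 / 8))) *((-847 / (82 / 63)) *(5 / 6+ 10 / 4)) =-575113 / 41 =-14027.15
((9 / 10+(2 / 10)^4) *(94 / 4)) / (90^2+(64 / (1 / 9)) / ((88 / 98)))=582659 / 240390000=0.00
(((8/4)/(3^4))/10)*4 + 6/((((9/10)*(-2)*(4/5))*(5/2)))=-671/405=-1.66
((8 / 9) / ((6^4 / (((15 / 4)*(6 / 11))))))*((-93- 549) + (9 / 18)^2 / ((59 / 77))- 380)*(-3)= 1205575 / 280368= 4.30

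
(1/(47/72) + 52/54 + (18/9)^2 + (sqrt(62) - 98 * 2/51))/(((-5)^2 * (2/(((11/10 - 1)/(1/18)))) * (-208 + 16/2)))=-9 * sqrt(62)/50000 - 28603/59925000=-0.00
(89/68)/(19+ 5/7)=623/9384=0.07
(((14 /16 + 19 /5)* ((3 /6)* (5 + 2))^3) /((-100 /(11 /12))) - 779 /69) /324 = -115939673 /2861568000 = -0.04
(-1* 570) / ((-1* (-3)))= -190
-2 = -2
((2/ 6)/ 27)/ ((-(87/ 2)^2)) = -4/ 613089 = -0.00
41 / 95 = 0.43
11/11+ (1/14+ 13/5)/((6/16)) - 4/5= 769/105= 7.32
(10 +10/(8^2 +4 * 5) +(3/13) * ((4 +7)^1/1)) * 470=1624085/273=5949.03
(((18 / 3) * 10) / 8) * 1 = 15 / 2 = 7.50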